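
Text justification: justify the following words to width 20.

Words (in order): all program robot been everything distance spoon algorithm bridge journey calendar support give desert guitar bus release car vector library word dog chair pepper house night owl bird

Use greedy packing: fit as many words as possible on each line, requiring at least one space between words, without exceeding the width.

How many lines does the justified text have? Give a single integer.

Answer: 11

Derivation:
Line 1: ['all', 'program', 'robot'] (min_width=17, slack=3)
Line 2: ['been', 'everything'] (min_width=15, slack=5)
Line 3: ['distance', 'spoon'] (min_width=14, slack=6)
Line 4: ['algorithm', 'bridge'] (min_width=16, slack=4)
Line 5: ['journey', 'calendar'] (min_width=16, slack=4)
Line 6: ['support', 'give', 'desert'] (min_width=19, slack=1)
Line 7: ['guitar', 'bus', 'release'] (min_width=18, slack=2)
Line 8: ['car', 'vector', 'library'] (min_width=18, slack=2)
Line 9: ['word', 'dog', 'chair'] (min_width=14, slack=6)
Line 10: ['pepper', 'house', 'night'] (min_width=18, slack=2)
Line 11: ['owl', 'bird'] (min_width=8, slack=12)
Total lines: 11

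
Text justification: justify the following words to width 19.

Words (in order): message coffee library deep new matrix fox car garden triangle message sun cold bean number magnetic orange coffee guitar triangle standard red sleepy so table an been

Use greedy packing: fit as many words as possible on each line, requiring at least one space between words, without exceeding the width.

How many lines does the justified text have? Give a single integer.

Answer: 11

Derivation:
Line 1: ['message', 'coffee'] (min_width=14, slack=5)
Line 2: ['library', 'deep', 'new'] (min_width=16, slack=3)
Line 3: ['matrix', 'fox', 'car'] (min_width=14, slack=5)
Line 4: ['garden', 'triangle'] (min_width=15, slack=4)
Line 5: ['message', 'sun', 'cold'] (min_width=16, slack=3)
Line 6: ['bean', 'number'] (min_width=11, slack=8)
Line 7: ['magnetic', 'orange'] (min_width=15, slack=4)
Line 8: ['coffee', 'guitar'] (min_width=13, slack=6)
Line 9: ['triangle', 'standard'] (min_width=17, slack=2)
Line 10: ['red', 'sleepy', 'so', 'table'] (min_width=19, slack=0)
Line 11: ['an', 'been'] (min_width=7, slack=12)
Total lines: 11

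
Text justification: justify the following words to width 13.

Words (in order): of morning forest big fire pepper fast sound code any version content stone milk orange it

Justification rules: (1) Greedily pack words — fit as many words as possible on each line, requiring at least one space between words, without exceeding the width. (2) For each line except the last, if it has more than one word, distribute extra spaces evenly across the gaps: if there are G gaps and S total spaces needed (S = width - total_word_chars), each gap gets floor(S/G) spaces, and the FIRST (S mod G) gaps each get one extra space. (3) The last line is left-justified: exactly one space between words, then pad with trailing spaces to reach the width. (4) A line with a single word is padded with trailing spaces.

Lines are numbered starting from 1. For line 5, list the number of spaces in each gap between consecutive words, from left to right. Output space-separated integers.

Answer: 6

Derivation:
Line 1: ['of', 'morning'] (min_width=10, slack=3)
Line 2: ['forest', 'big'] (min_width=10, slack=3)
Line 3: ['fire', 'pepper'] (min_width=11, slack=2)
Line 4: ['fast', 'sound'] (min_width=10, slack=3)
Line 5: ['code', 'any'] (min_width=8, slack=5)
Line 6: ['version'] (min_width=7, slack=6)
Line 7: ['content', 'stone'] (min_width=13, slack=0)
Line 8: ['milk', 'orange'] (min_width=11, slack=2)
Line 9: ['it'] (min_width=2, slack=11)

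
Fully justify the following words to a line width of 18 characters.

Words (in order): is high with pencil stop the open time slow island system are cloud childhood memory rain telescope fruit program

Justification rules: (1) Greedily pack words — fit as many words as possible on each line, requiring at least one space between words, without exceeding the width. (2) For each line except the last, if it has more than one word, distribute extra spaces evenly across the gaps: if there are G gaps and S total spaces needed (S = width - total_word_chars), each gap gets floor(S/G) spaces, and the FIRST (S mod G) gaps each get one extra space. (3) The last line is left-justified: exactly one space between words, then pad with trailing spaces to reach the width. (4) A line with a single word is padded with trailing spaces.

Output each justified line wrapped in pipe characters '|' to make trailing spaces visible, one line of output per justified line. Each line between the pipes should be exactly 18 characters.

Answer: |is    high    with|
|pencil   stop  the|
|open   time   slow|
|island  system are|
|cloud    childhood|
|memory        rain|
|telescope    fruit|
|program           |

Derivation:
Line 1: ['is', 'high', 'with'] (min_width=12, slack=6)
Line 2: ['pencil', 'stop', 'the'] (min_width=15, slack=3)
Line 3: ['open', 'time', 'slow'] (min_width=14, slack=4)
Line 4: ['island', 'system', 'are'] (min_width=17, slack=1)
Line 5: ['cloud', 'childhood'] (min_width=15, slack=3)
Line 6: ['memory', 'rain'] (min_width=11, slack=7)
Line 7: ['telescope', 'fruit'] (min_width=15, slack=3)
Line 8: ['program'] (min_width=7, slack=11)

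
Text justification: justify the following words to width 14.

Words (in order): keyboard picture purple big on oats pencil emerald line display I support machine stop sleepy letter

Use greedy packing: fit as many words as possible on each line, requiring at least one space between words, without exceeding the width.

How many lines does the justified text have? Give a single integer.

Line 1: ['keyboard'] (min_width=8, slack=6)
Line 2: ['picture', 'purple'] (min_width=14, slack=0)
Line 3: ['big', 'on', 'oats'] (min_width=11, slack=3)
Line 4: ['pencil', 'emerald'] (min_width=14, slack=0)
Line 5: ['line', 'display', 'I'] (min_width=14, slack=0)
Line 6: ['support'] (min_width=7, slack=7)
Line 7: ['machine', 'stop'] (min_width=12, slack=2)
Line 8: ['sleepy', 'letter'] (min_width=13, slack=1)
Total lines: 8

Answer: 8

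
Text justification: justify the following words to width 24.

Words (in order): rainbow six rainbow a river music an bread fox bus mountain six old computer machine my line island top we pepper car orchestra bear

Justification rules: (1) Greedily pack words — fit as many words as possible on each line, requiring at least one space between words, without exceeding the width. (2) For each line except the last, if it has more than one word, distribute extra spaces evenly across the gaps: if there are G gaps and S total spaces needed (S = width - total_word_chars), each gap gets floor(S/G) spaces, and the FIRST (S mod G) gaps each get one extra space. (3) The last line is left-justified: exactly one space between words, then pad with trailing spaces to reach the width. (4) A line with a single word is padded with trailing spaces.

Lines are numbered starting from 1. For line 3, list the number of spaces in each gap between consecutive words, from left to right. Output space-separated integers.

Line 1: ['rainbow', 'six', 'rainbow', 'a'] (min_width=21, slack=3)
Line 2: ['river', 'music', 'an', 'bread', 'fox'] (min_width=24, slack=0)
Line 3: ['bus', 'mountain', 'six', 'old'] (min_width=20, slack=4)
Line 4: ['computer', 'machine', 'my', 'line'] (min_width=24, slack=0)
Line 5: ['island', 'top', 'we', 'pepper', 'car'] (min_width=24, slack=0)
Line 6: ['orchestra', 'bear'] (min_width=14, slack=10)

Answer: 3 2 2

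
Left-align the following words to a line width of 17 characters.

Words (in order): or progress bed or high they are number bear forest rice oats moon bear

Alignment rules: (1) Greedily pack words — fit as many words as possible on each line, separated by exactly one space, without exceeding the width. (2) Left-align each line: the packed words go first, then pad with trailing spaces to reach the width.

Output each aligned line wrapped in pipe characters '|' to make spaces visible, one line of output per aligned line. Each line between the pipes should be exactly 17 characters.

Line 1: ['or', 'progress', 'bed'] (min_width=15, slack=2)
Line 2: ['or', 'high', 'they', 'are'] (min_width=16, slack=1)
Line 3: ['number', 'bear'] (min_width=11, slack=6)
Line 4: ['forest', 'rice', 'oats'] (min_width=16, slack=1)
Line 5: ['moon', 'bear'] (min_width=9, slack=8)

Answer: |or progress bed  |
|or high they are |
|number bear      |
|forest rice oats |
|moon bear        |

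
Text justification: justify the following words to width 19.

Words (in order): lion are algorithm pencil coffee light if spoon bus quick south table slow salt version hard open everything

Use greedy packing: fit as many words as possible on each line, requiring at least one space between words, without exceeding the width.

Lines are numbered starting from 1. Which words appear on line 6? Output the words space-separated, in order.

Line 1: ['lion', 'are', 'algorithm'] (min_width=18, slack=1)
Line 2: ['pencil', 'coffee', 'light'] (min_width=19, slack=0)
Line 3: ['if', 'spoon', 'bus', 'quick'] (min_width=18, slack=1)
Line 4: ['south', 'table', 'slow'] (min_width=16, slack=3)
Line 5: ['salt', 'version', 'hard'] (min_width=17, slack=2)
Line 6: ['open', 'everything'] (min_width=15, slack=4)

Answer: open everything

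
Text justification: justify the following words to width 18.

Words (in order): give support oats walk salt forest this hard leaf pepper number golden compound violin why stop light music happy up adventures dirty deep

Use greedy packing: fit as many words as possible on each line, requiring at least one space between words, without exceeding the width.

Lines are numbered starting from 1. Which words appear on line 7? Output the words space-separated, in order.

Line 1: ['give', 'support', 'oats'] (min_width=17, slack=1)
Line 2: ['walk', 'salt', 'forest'] (min_width=16, slack=2)
Line 3: ['this', 'hard', 'leaf'] (min_width=14, slack=4)
Line 4: ['pepper', 'number'] (min_width=13, slack=5)
Line 5: ['golden', 'compound'] (min_width=15, slack=3)
Line 6: ['violin', 'why', 'stop'] (min_width=15, slack=3)
Line 7: ['light', 'music', 'happy'] (min_width=17, slack=1)
Line 8: ['up', 'adventures'] (min_width=13, slack=5)
Line 9: ['dirty', 'deep'] (min_width=10, slack=8)

Answer: light music happy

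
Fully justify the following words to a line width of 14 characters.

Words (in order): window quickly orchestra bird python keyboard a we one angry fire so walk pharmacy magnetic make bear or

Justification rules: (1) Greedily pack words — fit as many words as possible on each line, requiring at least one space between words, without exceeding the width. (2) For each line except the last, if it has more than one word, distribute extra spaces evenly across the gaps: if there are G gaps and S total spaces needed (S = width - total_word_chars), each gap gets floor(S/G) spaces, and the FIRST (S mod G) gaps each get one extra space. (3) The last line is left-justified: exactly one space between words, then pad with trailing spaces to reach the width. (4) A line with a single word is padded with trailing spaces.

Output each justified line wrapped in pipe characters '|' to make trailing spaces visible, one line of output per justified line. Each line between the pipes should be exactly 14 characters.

Answer: |window quickly|
|orchestra bird|
|python        |
|keyboard  a we|
|one angry fire|
|so        walk|
|pharmacy      |
|magnetic  make|
|bear or       |

Derivation:
Line 1: ['window', 'quickly'] (min_width=14, slack=0)
Line 2: ['orchestra', 'bird'] (min_width=14, slack=0)
Line 3: ['python'] (min_width=6, slack=8)
Line 4: ['keyboard', 'a', 'we'] (min_width=13, slack=1)
Line 5: ['one', 'angry', 'fire'] (min_width=14, slack=0)
Line 6: ['so', 'walk'] (min_width=7, slack=7)
Line 7: ['pharmacy'] (min_width=8, slack=6)
Line 8: ['magnetic', 'make'] (min_width=13, slack=1)
Line 9: ['bear', 'or'] (min_width=7, slack=7)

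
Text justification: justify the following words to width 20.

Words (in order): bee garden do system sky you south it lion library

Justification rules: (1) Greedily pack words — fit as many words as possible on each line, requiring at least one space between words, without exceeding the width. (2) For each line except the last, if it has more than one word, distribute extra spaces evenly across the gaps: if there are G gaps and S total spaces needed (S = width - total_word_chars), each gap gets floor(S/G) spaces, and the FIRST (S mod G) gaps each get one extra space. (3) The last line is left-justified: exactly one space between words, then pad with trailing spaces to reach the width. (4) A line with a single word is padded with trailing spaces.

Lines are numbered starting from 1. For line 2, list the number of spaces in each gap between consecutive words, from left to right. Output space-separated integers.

Answer: 3 2 2

Derivation:
Line 1: ['bee', 'garden', 'do', 'system'] (min_width=20, slack=0)
Line 2: ['sky', 'you', 'south', 'it'] (min_width=16, slack=4)
Line 3: ['lion', 'library'] (min_width=12, slack=8)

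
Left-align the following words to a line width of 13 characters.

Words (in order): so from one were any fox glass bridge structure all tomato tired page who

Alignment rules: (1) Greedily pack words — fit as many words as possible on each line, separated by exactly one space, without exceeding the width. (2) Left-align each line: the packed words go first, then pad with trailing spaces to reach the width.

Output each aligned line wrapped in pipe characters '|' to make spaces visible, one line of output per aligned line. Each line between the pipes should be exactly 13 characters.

Line 1: ['so', 'from', 'one'] (min_width=11, slack=2)
Line 2: ['were', 'any', 'fox'] (min_width=12, slack=1)
Line 3: ['glass', 'bridge'] (min_width=12, slack=1)
Line 4: ['structure', 'all'] (min_width=13, slack=0)
Line 5: ['tomato', 'tired'] (min_width=12, slack=1)
Line 6: ['page', 'who'] (min_width=8, slack=5)

Answer: |so from one  |
|were any fox |
|glass bridge |
|structure all|
|tomato tired |
|page who     |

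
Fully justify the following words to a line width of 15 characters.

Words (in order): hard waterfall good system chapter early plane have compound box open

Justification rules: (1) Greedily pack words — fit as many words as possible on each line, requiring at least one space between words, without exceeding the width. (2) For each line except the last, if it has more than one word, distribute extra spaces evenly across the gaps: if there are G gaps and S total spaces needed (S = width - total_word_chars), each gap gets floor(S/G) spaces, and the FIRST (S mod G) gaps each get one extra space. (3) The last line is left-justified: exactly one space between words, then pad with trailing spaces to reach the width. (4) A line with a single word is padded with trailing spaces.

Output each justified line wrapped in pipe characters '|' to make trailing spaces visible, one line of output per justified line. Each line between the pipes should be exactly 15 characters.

Answer: |hard  waterfall|
|good     system|
|chapter   early|
|plane      have|
|compound    box|
|open           |

Derivation:
Line 1: ['hard', 'waterfall'] (min_width=14, slack=1)
Line 2: ['good', 'system'] (min_width=11, slack=4)
Line 3: ['chapter', 'early'] (min_width=13, slack=2)
Line 4: ['plane', 'have'] (min_width=10, slack=5)
Line 5: ['compound', 'box'] (min_width=12, slack=3)
Line 6: ['open'] (min_width=4, slack=11)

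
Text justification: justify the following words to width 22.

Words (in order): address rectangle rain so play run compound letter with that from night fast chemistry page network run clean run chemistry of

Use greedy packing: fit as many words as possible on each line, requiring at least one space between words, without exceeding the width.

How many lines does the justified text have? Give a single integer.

Answer: 6

Derivation:
Line 1: ['address', 'rectangle', 'rain'] (min_width=22, slack=0)
Line 2: ['so', 'play', 'run', 'compound'] (min_width=20, slack=2)
Line 3: ['letter', 'with', 'that', 'from'] (min_width=21, slack=1)
Line 4: ['night', 'fast', 'chemistry'] (min_width=20, slack=2)
Line 5: ['page', 'network', 'run', 'clean'] (min_width=22, slack=0)
Line 6: ['run', 'chemistry', 'of'] (min_width=16, slack=6)
Total lines: 6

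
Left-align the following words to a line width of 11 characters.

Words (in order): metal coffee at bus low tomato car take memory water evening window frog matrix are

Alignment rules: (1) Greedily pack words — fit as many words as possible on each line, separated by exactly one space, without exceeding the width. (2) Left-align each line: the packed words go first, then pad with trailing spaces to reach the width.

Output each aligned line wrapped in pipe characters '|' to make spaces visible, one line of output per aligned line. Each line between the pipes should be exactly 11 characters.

Line 1: ['metal'] (min_width=5, slack=6)
Line 2: ['coffee', 'at'] (min_width=9, slack=2)
Line 3: ['bus', 'low'] (min_width=7, slack=4)
Line 4: ['tomato', 'car'] (min_width=10, slack=1)
Line 5: ['take', 'memory'] (min_width=11, slack=0)
Line 6: ['water'] (min_width=5, slack=6)
Line 7: ['evening'] (min_width=7, slack=4)
Line 8: ['window', 'frog'] (min_width=11, slack=0)
Line 9: ['matrix', 'are'] (min_width=10, slack=1)

Answer: |metal      |
|coffee at  |
|bus low    |
|tomato car |
|take memory|
|water      |
|evening    |
|window frog|
|matrix are |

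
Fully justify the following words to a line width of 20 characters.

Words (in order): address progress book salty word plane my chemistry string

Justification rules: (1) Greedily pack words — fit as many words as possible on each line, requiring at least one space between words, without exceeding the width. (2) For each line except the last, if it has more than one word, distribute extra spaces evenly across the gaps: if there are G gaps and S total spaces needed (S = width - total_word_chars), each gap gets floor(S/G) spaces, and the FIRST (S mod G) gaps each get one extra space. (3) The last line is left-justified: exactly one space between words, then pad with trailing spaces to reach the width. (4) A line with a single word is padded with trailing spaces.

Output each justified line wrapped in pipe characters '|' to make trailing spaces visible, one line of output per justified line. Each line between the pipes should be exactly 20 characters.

Line 1: ['address', 'progress'] (min_width=16, slack=4)
Line 2: ['book', 'salty', 'word'] (min_width=15, slack=5)
Line 3: ['plane', 'my', 'chemistry'] (min_width=18, slack=2)
Line 4: ['string'] (min_width=6, slack=14)

Answer: |address     progress|
|book    salty   word|
|plane  my  chemistry|
|string              |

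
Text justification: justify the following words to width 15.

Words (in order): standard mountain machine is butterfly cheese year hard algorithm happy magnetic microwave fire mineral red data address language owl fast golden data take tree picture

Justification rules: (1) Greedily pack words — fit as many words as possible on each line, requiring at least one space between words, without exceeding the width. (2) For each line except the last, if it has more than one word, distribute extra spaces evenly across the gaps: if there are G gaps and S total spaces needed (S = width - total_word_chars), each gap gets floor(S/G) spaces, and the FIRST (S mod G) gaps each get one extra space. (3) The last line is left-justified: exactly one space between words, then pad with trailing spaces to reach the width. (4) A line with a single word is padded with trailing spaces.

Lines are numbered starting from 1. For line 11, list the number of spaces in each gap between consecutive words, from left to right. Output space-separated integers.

Line 1: ['standard'] (min_width=8, slack=7)
Line 2: ['mountain'] (min_width=8, slack=7)
Line 3: ['machine', 'is'] (min_width=10, slack=5)
Line 4: ['butterfly'] (min_width=9, slack=6)
Line 5: ['cheese', 'year'] (min_width=11, slack=4)
Line 6: ['hard', 'algorithm'] (min_width=14, slack=1)
Line 7: ['happy', 'magnetic'] (min_width=14, slack=1)
Line 8: ['microwave', 'fire'] (min_width=14, slack=1)
Line 9: ['mineral', 'red'] (min_width=11, slack=4)
Line 10: ['data', 'address'] (min_width=12, slack=3)
Line 11: ['language', 'owl'] (min_width=12, slack=3)
Line 12: ['fast', 'golden'] (min_width=11, slack=4)
Line 13: ['data', 'take', 'tree'] (min_width=14, slack=1)
Line 14: ['picture'] (min_width=7, slack=8)

Answer: 4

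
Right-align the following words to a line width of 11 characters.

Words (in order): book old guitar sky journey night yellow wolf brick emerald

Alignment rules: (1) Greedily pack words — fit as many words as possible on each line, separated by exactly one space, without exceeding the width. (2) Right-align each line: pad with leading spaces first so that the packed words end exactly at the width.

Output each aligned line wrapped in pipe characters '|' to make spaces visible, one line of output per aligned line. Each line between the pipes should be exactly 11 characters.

Answer: |   book old|
| guitar sky|
|    journey|
|      night|
|yellow wolf|
|      brick|
|    emerald|

Derivation:
Line 1: ['book', 'old'] (min_width=8, slack=3)
Line 2: ['guitar', 'sky'] (min_width=10, slack=1)
Line 3: ['journey'] (min_width=7, slack=4)
Line 4: ['night'] (min_width=5, slack=6)
Line 5: ['yellow', 'wolf'] (min_width=11, slack=0)
Line 6: ['brick'] (min_width=5, slack=6)
Line 7: ['emerald'] (min_width=7, slack=4)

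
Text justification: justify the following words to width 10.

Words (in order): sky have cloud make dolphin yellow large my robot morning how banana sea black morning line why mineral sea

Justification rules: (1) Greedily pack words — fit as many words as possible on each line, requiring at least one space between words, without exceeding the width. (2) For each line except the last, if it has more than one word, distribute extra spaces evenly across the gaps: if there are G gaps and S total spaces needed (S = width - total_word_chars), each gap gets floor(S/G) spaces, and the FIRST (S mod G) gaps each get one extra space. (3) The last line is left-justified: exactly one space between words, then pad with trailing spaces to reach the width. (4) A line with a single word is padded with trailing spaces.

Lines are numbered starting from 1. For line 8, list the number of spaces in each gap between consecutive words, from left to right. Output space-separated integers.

Answer: 1

Derivation:
Line 1: ['sky', 'have'] (min_width=8, slack=2)
Line 2: ['cloud', 'make'] (min_width=10, slack=0)
Line 3: ['dolphin'] (min_width=7, slack=3)
Line 4: ['yellow'] (min_width=6, slack=4)
Line 5: ['large', 'my'] (min_width=8, slack=2)
Line 6: ['robot'] (min_width=5, slack=5)
Line 7: ['morning'] (min_width=7, slack=3)
Line 8: ['how', 'banana'] (min_width=10, slack=0)
Line 9: ['sea', 'black'] (min_width=9, slack=1)
Line 10: ['morning'] (min_width=7, slack=3)
Line 11: ['line', 'why'] (min_width=8, slack=2)
Line 12: ['mineral'] (min_width=7, slack=3)
Line 13: ['sea'] (min_width=3, slack=7)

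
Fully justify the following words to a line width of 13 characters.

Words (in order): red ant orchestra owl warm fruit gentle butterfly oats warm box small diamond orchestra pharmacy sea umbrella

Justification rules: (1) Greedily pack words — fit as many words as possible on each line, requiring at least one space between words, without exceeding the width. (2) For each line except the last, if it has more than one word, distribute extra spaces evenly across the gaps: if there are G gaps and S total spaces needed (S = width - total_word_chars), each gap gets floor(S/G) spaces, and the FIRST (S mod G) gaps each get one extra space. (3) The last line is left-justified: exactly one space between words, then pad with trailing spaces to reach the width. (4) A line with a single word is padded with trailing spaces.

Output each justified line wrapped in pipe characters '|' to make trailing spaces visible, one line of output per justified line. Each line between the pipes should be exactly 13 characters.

Line 1: ['red', 'ant'] (min_width=7, slack=6)
Line 2: ['orchestra', 'owl'] (min_width=13, slack=0)
Line 3: ['warm', 'fruit'] (min_width=10, slack=3)
Line 4: ['gentle'] (min_width=6, slack=7)
Line 5: ['butterfly'] (min_width=9, slack=4)
Line 6: ['oats', 'warm', 'box'] (min_width=13, slack=0)
Line 7: ['small', 'diamond'] (min_width=13, slack=0)
Line 8: ['orchestra'] (min_width=9, slack=4)
Line 9: ['pharmacy', 'sea'] (min_width=12, slack=1)
Line 10: ['umbrella'] (min_width=8, slack=5)

Answer: |red       ant|
|orchestra owl|
|warm    fruit|
|gentle       |
|butterfly    |
|oats warm box|
|small diamond|
|orchestra    |
|pharmacy  sea|
|umbrella     |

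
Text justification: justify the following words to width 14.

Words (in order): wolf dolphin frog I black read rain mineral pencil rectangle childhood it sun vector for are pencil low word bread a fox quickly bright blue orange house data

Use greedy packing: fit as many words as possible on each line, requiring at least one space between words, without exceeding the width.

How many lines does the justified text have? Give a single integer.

Answer: 13

Derivation:
Line 1: ['wolf', 'dolphin'] (min_width=12, slack=2)
Line 2: ['frog', 'I', 'black'] (min_width=12, slack=2)
Line 3: ['read', 'rain'] (min_width=9, slack=5)
Line 4: ['mineral', 'pencil'] (min_width=14, slack=0)
Line 5: ['rectangle'] (min_width=9, slack=5)
Line 6: ['childhood', 'it'] (min_width=12, slack=2)
Line 7: ['sun', 'vector', 'for'] (min_width=14, slack=0)
Line 8: ['are', 'pencil', 'low'] (min_width=14, slack=0)
Line 9: ['word', 'bread', 'a'] (min_width=12, slack=2)
Line 10: ['fox', 'quickly'] (min_width=11, slack=3)
Line 11: ['bright', 'blue'] (min_width=11, slack=3)
Line 12: ['orange', 'house'] (min_width=12, slack=2)
Line 13: ['data'] (min_width=4, slack=10)
Total lines: 13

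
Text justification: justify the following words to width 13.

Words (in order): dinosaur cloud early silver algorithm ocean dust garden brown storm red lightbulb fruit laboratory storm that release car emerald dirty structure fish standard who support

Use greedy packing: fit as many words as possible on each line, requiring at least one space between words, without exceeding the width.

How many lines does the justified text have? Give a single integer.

Answer: 16

Derivation:
Line 1: ['dinosaur'] (min_width=8, slack=5)
Line 2: ['cloud', 'early'] (min_width=11, slack=2)
Line 3: ['silver'] (min_width=6, slack=7)
Line 4: ['algorithm'] (min_width=9, slack=4)
Line 5: ['ocean', 'dust'] (min_width=10, slack=3)
Line 6: ['garden', 'brown'] (min_width=12, slack=1)
Line 7: ['storm', 'red'] (min_width=9, slack=4)
Line 8: ['lightbulb'] (min_width=9, slack=4)
Line 9: ['fruit'] (min_width=5, slack=8)
Line 10: ['laboratory'] (min_width=10, slack=3)
Line 11: ['storm', 'that'] (min_width=10, slack=3)
Line 12: ['release', 'car'] (min_width=11, slack=2)
Line 13: ['emerald', 'dirty'] (min_width=13, slack=0)
Line 14: ['structure'] (min_width=9, slack=4)
Line 15: ['fish', 'standard'] (min_width=13, slack=0)
Line 16: ['who', 'support'] (min_width=11, slack=2)
Total lines: 16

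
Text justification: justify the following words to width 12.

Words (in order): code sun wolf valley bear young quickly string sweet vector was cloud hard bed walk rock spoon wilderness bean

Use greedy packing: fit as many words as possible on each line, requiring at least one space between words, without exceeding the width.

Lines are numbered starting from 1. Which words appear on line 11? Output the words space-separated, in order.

Line 1: ['code', 'sun'] (min_width=8, slack=4)
Line 2: ['wolf', 'valley'] (min_width=11, slack=1)
Line 3: ['bear', 'young'] (min_width=10, slack=2)
Line 4: ['quickly'] (min_width=7, slack=5)
Line 5: ['string', 'sweet'] (min_width=12, slack=0)
Line 6: ['vector', 'was'] (min_width=10, slack=2)
Line 7: ['cloud', 'hard'] (min_width=10, slack=2)
Line 8: ['bed', 'walk'] (min_width=8, slack=4)
Line 9: ['rock', 'spoon'] (min_width=10, slack=2)
Line 10: ['wilderness'] (min_width=10, slack=2)
Line 11: ['bean'] (min_width=4, slack=8)

Answer: bean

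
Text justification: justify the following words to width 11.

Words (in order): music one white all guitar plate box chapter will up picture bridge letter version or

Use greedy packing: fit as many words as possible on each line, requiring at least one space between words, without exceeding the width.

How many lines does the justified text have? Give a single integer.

Line 1: ['music', 'one'] (min_width=9, slack=2)
Line 2: ['white', 'all'] (min_width=9, slack=2)
Line 3: ['guitar'] (min_width=6, slack=5)
Line 4: ['plate', 'box'] (min_width=9, slack=2)
Line 5: ['chapter'] (min_width=7, slack=4)
Line 6: ['will', 'up'] (min_width=7, slack=4)
Line 7: ['picture'] (min_width=7, slack=4)
Line 8: ['bridge'] (min_width=6, slack=5)
Line 9: ['letter'] (min_width=6, slack=5)
Line 10: ['version', 'or'] (min_width=10, slack=1)
Total lines: 10

Answer: 10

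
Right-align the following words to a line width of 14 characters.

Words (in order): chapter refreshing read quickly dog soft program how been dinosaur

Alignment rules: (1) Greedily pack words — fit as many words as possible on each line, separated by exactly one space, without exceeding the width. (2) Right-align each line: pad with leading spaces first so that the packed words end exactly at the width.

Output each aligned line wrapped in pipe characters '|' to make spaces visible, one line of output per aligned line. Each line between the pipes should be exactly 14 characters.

Answer: |       chapter|
|    refreshing|
|  read quickly|
|      dog soft|
|   program how|
| been dinosaur|

Derivation:
Line 1: ['chapter'] (min_width=7, slack=7)
Line 2: ['refreshing'] (min_width=10, slack=4)
Line 3: ['read', 'quickly'] (min_width=12, slack=2)
Line 4: ['dog', 'soft'] (min_width=8, slack=6)
Line 5: ['program', 'how'] (min_width=11, slack=3)
Line 6: ['been', 'dinosaur'] (min_width=13, slack=1)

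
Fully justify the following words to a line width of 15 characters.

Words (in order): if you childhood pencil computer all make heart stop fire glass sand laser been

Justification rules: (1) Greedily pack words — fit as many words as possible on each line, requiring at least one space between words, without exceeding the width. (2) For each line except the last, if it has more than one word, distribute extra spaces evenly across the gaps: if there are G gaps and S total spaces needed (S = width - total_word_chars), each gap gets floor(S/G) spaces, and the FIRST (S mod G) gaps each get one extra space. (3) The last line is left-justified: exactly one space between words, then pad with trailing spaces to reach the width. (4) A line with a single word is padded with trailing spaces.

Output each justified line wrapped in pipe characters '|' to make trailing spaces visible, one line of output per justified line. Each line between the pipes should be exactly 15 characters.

Line 1: ['if', 'you'] (min_width=6, slack=9)
Line 2: ['childhood'] (min_width=9, slack=6)
Line 3: ['pencil', 'computer'] (min_width=15, slack=0)
Line 4: ['all', 'make', 'heart'] (min_width=14, slack=1)
Line 5: ['stop', 'fire', 'glass'] (min_width=15, slack=0)
Line 6: ['sand', 'laser', 'been'] (min_width=15, slack=0)

Answer: |if          you|
|childhood      |
|pencil computer|
|all  make heart|
|stop fire glass|
|sand laser been|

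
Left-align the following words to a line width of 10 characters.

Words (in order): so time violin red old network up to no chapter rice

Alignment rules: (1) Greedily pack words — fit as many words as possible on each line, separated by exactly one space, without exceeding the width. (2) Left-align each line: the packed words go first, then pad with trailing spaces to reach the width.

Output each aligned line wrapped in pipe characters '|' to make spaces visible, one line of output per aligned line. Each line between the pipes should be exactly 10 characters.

Line 1: ['so', 'time'] (min_width=7, slack=3)
Line 2: ['violin', 'red'] (min_width=10, slack=0)
Line 3: ['old'] (min_width=3, slack=7)
Line 4: ['network', 'up'] (min_width=10, slack=0)
Line 5: ['to', 'no'] (min_width=5, slack=5)
Line 6: ['chapter'] (min_width=7, slack=3)
Line 7: ['rice'] (min_width=4, slack=6)

Answer: |so time   |
|violin red|
|old       |
|network up|
|to no     |
|chapter   |
|rice      |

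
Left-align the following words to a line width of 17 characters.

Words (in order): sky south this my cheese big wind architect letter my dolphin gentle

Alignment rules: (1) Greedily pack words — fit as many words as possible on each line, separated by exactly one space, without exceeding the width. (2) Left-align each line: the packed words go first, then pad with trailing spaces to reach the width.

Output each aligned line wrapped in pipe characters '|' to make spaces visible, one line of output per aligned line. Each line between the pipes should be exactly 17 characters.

Answer: |sky south this my|
|cheese big wind  |
|architect letter |
|my dolphin gentle|

Derivation:
Line 1: ['sky', 'south', 'this', 'my'] (min_width=17, slack=0)
Line 2: ['cheese', 'big', 'wind'] (min_width=15, slack=2)
Line 3: ['architect', 'letter'] (min_width=16, slack=1)
Line 4: ['my', 'dolphin', 'gentle'] (min_width=17, slack=0)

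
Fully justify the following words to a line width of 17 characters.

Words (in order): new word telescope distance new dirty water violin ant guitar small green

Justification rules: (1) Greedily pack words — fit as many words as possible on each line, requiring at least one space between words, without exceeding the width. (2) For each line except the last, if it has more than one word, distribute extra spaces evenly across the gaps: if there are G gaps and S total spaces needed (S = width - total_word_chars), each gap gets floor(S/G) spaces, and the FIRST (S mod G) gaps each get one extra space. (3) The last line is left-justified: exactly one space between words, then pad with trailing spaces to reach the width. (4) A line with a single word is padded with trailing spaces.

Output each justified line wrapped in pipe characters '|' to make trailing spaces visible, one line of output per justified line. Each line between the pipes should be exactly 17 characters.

Line 1: ['new', 'word'] (min_width=8, slack=9)
Line 2: ['telescope'] (min_width=9, slack=8)
Line 3: ['distance', 'new'] (min_width=12, slack=5)
Line 4: ['dirty', 'water'] (min_width=11, slack=6)
Line 5: ['violin', 'ant', 'guitar'] (min_width=17, slack=0)
Line 6: ['small', 'green'] (min_width=11, slack=6)

Answer: |new          word|
|telescope        |
|distance      new|
|dirty       water|
|violin ant guitar|
|small green      |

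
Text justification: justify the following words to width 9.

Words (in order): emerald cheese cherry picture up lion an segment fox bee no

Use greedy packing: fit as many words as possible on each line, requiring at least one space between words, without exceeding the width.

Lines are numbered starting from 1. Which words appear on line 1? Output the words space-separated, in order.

Answer: emerald

Derivation:
Line 1: ['emerald'] (min_width=7, slack=2)
Line 2: ['cheese'] (min_width=6, slack=3)
Line 3: ['cherry'] (min_width=6, slack=3)
Line 4: ['picture'] (min_width=7, slack=2)
Line 5: ['up', 'lion'] (min_width=7, slack=2)
Line 6: ['an'] (min_width=2, slack=7)
Line 7: ['segment'] (min_width=7, slack=2)
Line 8: ['fox', 'bee'] (min_width=7, slack=2)
Line 9: ['no'] (min_width=2, slack=7)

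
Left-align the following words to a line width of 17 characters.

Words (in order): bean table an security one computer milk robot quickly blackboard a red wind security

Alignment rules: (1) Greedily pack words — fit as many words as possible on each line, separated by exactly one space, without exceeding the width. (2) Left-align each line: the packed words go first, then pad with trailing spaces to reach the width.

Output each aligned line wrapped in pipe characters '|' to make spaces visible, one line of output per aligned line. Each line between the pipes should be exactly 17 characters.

Line 1: ['bean', 'table', 'an'] (min_width=13, slack=4)
Line 2: ['security', 'one'] (min_width=12, slack=5)
Line 3: ['computer', 'milk'] (min_width=13, slack=4)
Line 4: ['robot', 'quickly'] (min_width=13, slack=4)
Line 5: ['blackboard', 'a', 'red'] (min_width=16, slack=1)
Line 6: ['wind', 'security'] (min_width=13, slack=4)

Answer: |bean table an    |
|security one     |
|computer milk    |
|robot quickly    |
|blackboard a red |
|wind security    |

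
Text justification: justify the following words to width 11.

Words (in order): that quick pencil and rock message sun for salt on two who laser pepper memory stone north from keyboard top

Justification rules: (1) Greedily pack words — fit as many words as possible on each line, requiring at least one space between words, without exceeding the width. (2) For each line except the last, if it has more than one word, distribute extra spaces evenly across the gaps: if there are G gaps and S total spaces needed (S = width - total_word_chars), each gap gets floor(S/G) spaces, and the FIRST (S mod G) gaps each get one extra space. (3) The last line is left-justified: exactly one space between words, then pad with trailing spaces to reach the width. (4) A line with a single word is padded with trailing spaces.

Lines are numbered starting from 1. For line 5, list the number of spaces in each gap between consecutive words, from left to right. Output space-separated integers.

Line 1: ['that', 'quick'] (min_width=10, slack=1)
Line 2: ['pencil', 'and'] (min_width=10, slack=1)
Line 3: ['rock'] (min_width=4, slack=7)
Line 4: ['message', 'sun'] (min_width=11, slack=0)
Line 5: ['for', 'salt', 'on'] (min_width=11, slack=0)
Line 6: ['two', 'who'] (min_width=7, slack=4)
Line 7: ['laser'] (min_width=5, slack=6)
Line 8: ['pepper'] (min_width=6, slack=5)
Line 9: ['memory'] (min_width=6, slack=5)
Line 10: ['stone', 'north'] (min_width=11, slack=0)
Line 11: ['from'] (min_width=4, slack=7)
Line 12: ['keyboard'] (min_width=8, slack=3)
Line 13: ['top'] (min_width=3, slack=8)

Answer: 1 1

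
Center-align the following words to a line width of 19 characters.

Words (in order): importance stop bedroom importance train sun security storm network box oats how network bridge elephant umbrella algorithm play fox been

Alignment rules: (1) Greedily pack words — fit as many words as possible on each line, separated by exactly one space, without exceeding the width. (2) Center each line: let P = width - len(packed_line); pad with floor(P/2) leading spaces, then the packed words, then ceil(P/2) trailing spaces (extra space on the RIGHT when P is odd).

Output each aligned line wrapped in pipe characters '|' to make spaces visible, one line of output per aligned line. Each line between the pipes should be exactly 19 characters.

Answer: |  importance stop  |
|bedroom importance |
|train sun security |
| storm network box |
| oats how network  |
|  bridge elephant  |
|umbrella algorithm |
|   play fox been   |

Derivation:
Line 1: ['importance', 'stop'] (min_width=15, slack=4)
Line 2: ['bedroom', 'importance'] (min_width=18, slack=1)
Line 3: ['train', 'sun', 'security'] (min_width=18, slack=1)
Line 4: ['storm', 'network', 'box'] (min_width=17, slack=2)
Line 5: ['oats', 'how', 'network'] (min_width=16, slack=3)
Line 6: ['bridge', 'elephant'] (min_width=15, slack=4)
Line 7: ['umbrella', 'algorithm'] (min_width=18, slack=1)
Line 8: ['play', 'fox', 'been'] (min_width=13, slack=6)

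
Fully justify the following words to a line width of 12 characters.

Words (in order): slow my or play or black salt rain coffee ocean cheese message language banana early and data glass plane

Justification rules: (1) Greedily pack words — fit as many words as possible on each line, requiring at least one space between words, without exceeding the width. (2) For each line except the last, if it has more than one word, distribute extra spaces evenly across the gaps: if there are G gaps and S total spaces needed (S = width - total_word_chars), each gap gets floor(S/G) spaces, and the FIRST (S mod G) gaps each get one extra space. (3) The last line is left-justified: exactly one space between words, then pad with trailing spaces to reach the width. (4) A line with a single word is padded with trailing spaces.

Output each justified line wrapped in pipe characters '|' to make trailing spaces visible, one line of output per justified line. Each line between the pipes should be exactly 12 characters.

Answer: |slow  my  or|
|play      or|
|black   salt|
|rain  coffee|
|ocean cheese|
|message     |
|language    |
|banana early|
|and     data|
|glass plane |

Derivation:
Line 1: ['slow', 'my', 'or'] (min_width=10, slack=2)
Line 2: ['play', 'or'] (min_width=7, slack=5)
Line 3: ['black', 'salt'] (min_width=10, slack=2)
Line 4: ['rain', 'coffee'] (min_width=11, slack=1)
Line 5: ['ocean', 'cheese'] (min_width=12, slack=0)
Line 6: ['message'] (min_width=7, slack=5)
Line 7: ['language'] (min_width=8, slack=4)
Line 8: ['banana', 'early'] (min_width=12, slack=0)
Line 9: ['and', 'data'] (min_width=8, slack=4)
Line 10: ['glass', 'plane'] (min_width=11, slack=1)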